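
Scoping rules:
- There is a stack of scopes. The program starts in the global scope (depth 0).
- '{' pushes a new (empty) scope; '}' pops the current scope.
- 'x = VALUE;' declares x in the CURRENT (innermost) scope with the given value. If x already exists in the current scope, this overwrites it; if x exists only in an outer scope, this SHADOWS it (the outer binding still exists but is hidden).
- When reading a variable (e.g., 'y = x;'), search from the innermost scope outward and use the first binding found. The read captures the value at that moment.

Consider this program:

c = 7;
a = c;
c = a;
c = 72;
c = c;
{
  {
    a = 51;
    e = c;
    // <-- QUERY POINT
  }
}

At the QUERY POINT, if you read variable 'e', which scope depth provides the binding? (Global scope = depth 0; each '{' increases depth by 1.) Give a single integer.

Step 1: declare c=7 at depth 0
Step 2: declare a=(read c)=7 at depth 0
Step 3: declare c=(read a)=7 at depth 0
Step 4: declare c=72 at depth 0
Step 5: declare c=(read c)=72 at depth 0
Step 6: enter scope (depth=1)
Step 7: enter scope (depth=2)
Step 8: declare a=51 at depth 2
Step 9: declare e=(read c)=72 at depth 2
Visible at query point: a=51 c=72 e=72

Answer: 2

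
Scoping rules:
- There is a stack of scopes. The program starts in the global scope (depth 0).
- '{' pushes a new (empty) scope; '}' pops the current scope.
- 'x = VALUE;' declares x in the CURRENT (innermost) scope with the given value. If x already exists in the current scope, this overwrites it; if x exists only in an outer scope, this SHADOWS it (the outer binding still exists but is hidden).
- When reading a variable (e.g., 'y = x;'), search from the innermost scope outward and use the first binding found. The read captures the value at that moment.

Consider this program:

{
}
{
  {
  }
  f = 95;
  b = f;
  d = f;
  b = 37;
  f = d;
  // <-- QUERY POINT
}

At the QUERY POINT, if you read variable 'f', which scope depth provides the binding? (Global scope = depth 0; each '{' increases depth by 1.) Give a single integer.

Step 1: enter scope (depth=1)
Step 2: exit scope (depth=0)
Step 3: enter scope (depth=1)
Step 4: enter scope (depth=2)
Step 5: exit scope (depth=1)
Step 6: declare f=95 at depth 1
Step 7: declare b=(read f)=95 at depth 1
Step 8: declare d=(read f)=95 at depth 1
Step 9: declare b=37 at depth 1
Step 10: declare f=(read d)=95 at depth 1
Visible at query point: b=37 d=95 f=95

Answer: 1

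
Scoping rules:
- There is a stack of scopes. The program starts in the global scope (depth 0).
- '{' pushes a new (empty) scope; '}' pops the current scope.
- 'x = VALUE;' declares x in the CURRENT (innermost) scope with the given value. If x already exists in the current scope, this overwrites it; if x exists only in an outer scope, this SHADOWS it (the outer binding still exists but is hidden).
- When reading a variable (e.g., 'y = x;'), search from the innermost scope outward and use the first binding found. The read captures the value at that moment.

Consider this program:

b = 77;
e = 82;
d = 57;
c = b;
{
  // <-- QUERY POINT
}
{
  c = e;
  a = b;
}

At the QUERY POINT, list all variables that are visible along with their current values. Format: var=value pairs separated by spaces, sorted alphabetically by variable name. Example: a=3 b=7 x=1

Step 1: declare b=77 at depth 0
Step 2: declare e=82 at depth 0
Step 3: declare d=57 at depth 0
Step 4: declare c=(read b)=77 at depth 0
Step 5: enter scope (depth=1)
Visible at query point: b=77 c=77 d=57 e=82

Answer: b=77 c=77 d=57 e=82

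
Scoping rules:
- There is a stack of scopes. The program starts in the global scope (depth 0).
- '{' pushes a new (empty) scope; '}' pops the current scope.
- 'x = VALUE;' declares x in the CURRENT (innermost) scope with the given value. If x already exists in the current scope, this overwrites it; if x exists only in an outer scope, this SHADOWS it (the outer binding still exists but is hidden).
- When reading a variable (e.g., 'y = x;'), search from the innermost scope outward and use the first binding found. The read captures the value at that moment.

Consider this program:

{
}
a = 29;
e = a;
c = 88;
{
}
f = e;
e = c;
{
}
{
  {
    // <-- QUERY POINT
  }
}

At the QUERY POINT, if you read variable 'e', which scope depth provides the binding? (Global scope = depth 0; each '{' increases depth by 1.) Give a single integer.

Step 1: enter scope (depth=1)
Step 2: exit scope (depth=0)
Step 3: declare a=29 at depth 0
Step 4: declare e=(read a)=29 at depth 0
Step 5: declare c=88 at depth 0
Step 6: enter scope (depth=1)
Step 7: exit scope (depth=0)
Step 8: declare f=(read e)=29 at depth 0
Step 9: declare e=(read c)=88 at depth 0
Step 10: enter scope (depth=1)
Step 11: exit scope (depth=0)
Step 12: enter scope (depth=1)
Step 13: enter scope (depth=2)
Visible at query point: a=29 c=88 e=88 f=29

Answer: 0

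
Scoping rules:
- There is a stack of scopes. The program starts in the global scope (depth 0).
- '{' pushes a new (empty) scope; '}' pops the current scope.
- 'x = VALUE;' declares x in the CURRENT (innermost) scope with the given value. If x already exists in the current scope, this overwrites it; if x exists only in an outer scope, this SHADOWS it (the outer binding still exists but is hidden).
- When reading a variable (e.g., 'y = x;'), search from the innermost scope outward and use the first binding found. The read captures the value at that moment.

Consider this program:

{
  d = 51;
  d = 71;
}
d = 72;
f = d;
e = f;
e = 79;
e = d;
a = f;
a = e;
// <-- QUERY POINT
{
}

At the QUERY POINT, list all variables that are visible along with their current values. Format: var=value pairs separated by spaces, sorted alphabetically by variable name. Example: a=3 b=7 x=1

Step 1: enter scope (depth=1)
Step 2: declare d=51 at depth 1
Step 3: declare d=71 at depth 1
Step 4: exit scope (depth=0)
Step 5: declare d=72 at depth 0
Step 6: declare f=(read d)=72 at depth 0
Step 7: declare e=(read f)=72 at depth 0
Step 8: declare e=79 at depth 0
Step 9: declare e=(read d)=72 at depth 0
Step 10: declare a=(read f)=72 at depth 0
Step 11: declare a=(read e)=72 at depth 0
Visible at query point: a=72 d=72 e=72 f=72

Answer: a=72 d=72 e=72 f=72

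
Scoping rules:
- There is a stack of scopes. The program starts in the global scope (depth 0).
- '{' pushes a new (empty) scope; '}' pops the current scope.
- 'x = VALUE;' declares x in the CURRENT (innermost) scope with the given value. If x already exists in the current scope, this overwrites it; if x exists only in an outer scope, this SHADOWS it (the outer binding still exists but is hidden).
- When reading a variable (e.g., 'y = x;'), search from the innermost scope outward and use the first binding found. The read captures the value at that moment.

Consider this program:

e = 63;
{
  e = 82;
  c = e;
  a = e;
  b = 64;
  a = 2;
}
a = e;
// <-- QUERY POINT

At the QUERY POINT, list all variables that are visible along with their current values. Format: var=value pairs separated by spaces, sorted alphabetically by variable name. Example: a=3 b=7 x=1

Step 1: declare e=63 at depth 0
Step 2: enter scope (depth=1)
Step 3: declare e=82 at depth 1
Step 4: declare c=(read e)=82 at depth 1
Step 5: declare a=(read e)=82 at depth 1
Step 6: declare b=64 at depth 1
Step 7: declare a=2 at depth 1
Step 8: exit scope (depth=0)
Step 9: declare a=(read e)=63 at depth 0
Visible at query point: a=63 e=63

Answer: a=63 e=63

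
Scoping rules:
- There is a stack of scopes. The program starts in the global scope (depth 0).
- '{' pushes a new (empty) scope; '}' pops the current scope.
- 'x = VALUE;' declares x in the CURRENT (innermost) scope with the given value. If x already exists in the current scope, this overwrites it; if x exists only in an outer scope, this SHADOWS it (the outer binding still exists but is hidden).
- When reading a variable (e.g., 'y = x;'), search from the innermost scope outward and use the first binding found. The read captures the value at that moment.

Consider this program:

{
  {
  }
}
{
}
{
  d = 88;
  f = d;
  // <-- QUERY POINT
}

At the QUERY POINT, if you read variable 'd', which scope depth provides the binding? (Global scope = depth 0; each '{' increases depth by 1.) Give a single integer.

Step 1: enter scope (depth=1)
Step 2: enter scope (depth=2)
Step 3: exit scope (depth=1)
Step 4: exit scope (depth=0)
Step 5: enter scope (depth=1)
Step 6: exit scope (depth=0)
Step 7: enter scope (depth=1)
Step 8: declare d=88 at depth 1
Step 9: declare f=(read d)=88 at depth 1
Visible at query point: d=88 f=88

Answer: 1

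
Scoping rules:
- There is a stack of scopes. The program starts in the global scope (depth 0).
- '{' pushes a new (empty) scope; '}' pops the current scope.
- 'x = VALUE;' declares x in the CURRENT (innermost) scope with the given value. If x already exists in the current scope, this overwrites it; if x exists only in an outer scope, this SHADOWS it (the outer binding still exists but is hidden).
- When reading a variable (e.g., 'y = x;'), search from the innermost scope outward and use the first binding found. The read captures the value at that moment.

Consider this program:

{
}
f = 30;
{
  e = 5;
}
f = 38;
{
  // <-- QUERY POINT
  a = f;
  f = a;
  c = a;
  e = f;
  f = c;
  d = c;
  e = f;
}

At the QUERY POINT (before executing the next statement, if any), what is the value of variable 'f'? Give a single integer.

Step 1: enter scope (depth=1)
Step 2: exit scope (depth=0)
Step 3: declare f=30 at depth 0
Step 4: enter scope (depth=1)
Step 5: declare e=5 at depth 1
Step 6: exit scope (depth=0)
Step 7: declare f=38 at depth 0
Step 8: enter scope (depth=1)
Visible at query point: f=38

Answer: 38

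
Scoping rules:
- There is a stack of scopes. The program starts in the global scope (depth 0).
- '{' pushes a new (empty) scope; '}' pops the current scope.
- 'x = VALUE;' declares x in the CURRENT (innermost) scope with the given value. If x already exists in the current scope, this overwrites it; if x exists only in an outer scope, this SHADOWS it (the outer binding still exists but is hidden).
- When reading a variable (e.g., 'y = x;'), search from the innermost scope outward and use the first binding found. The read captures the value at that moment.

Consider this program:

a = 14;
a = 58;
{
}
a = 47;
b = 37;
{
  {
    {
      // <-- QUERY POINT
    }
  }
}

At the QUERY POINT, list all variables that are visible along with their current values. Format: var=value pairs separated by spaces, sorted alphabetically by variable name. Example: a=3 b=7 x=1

Step 1: declare a=14 at depth 0
Step 2: declare a=58 at depth 0
Step 3: enter scope (depth=1)
Step 4: exit scope (depth=0)
Step 5: declare a=47 at depth 0
Step 6: declare b=37 at depth 0
Step 7: enter scope (depth=1)
Step 8: enter scope (depth=2)
Step 9: enter scope (depth=3)
Visible at query point: a=47 b=37

Answer: a=47 b=37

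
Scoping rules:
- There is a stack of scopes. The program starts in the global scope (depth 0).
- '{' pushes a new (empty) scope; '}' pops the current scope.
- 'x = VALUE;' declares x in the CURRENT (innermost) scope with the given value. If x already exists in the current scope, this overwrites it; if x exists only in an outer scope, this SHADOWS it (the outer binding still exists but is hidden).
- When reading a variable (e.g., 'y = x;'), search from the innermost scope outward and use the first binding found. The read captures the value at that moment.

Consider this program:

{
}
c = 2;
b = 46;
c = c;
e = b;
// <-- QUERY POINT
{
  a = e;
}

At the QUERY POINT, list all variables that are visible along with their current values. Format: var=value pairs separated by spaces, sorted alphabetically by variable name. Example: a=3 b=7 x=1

Answer: b=46 c=2 e=46

Derivation:
Step 1: enter scope (depth=1)
Step 2: exit scope (depth=0)
Step 3: declare c=2 at depth 0
Step 4: declare b=46 at depth 0
Step 5: declare c=(read c)=2 at depth 0
Step 6: declare e=(read b)=46 at depth 0
Visible at query point: b=46 c=2 e=46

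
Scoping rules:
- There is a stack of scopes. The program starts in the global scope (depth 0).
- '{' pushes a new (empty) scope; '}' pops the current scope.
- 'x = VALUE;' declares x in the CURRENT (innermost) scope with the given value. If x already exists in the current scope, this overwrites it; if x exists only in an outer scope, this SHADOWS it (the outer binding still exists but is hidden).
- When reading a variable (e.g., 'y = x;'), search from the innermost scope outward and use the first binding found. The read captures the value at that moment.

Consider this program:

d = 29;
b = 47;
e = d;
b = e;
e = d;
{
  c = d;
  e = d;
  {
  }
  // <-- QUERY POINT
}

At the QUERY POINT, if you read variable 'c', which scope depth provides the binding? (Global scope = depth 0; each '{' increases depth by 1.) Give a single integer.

Step 1: declare d=29 at depth 0
Step 2: declare b=47 at depth 0
Step 3: declare e=(read d)=29 at depth 0
Step 4: declare b=(read e)=29 at depth 0
Step 5: declare e=(read d)=29 at depth 0
Step 6: enter scope (depth=1)
Step 7: declare c=(read d)=29 at depth 1
Step 8: declare e=(read d)=29 at depth 1
Step 9: enter scope (depth=2)
Step 10: exit scope (depth=1)
Visible at query point: b=29 c=29 d=29 e=29

Answer: 1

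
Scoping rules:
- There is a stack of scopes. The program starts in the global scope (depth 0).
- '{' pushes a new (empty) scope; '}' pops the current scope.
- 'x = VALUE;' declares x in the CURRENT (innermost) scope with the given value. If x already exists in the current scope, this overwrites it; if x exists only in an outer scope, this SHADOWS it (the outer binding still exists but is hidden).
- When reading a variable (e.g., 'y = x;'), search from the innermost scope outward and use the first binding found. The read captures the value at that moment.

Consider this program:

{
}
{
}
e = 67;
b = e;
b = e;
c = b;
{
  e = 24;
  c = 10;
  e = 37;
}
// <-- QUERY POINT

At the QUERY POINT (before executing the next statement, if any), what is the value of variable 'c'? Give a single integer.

Step 1: enter scope (depth=1)
Step 2: exit scope (depth=0)
Step 3: enter scope (depth=1)
Step 4: exit scope (depth=0)
Step 5: declare e=67 at depth 0
Step 6: declare b=(read e)=67 at depth 0
Step 7: declare b=(read e)=67 at depth 0
Step 8: declare c=(read b)=67 at depth 0
Step 9: enter scope (depth=1)
Step 10: declare e=24 at depth 1
Step 11: declare c=10 at depth 1
Step 12: declare e=37 at depth 1
Step 13: exit scope (depth=0)
Visible at query point: b=67 c=67 e=67

Answer: 67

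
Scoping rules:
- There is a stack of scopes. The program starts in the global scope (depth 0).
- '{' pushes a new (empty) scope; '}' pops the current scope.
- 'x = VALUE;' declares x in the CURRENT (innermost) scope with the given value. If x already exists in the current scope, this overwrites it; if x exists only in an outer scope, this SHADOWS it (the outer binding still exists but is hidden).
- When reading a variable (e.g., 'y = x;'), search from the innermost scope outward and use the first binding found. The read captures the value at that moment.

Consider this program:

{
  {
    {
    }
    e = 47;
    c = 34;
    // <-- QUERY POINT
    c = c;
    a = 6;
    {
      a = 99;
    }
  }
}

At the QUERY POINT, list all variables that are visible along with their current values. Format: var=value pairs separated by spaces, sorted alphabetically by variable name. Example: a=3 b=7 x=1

Answer: c=34 e=47

Derivation:
Step 1: enter scope (depth=1)
Step 2: enter scope (depth=2)
Step 3: enter scope (depth=3)
Step 4: exit scope (depth=2)
Step 5: declare e=47 at depth 2
Step 6: declare c=34 at depth 2
Visible at query point: c=34 e=47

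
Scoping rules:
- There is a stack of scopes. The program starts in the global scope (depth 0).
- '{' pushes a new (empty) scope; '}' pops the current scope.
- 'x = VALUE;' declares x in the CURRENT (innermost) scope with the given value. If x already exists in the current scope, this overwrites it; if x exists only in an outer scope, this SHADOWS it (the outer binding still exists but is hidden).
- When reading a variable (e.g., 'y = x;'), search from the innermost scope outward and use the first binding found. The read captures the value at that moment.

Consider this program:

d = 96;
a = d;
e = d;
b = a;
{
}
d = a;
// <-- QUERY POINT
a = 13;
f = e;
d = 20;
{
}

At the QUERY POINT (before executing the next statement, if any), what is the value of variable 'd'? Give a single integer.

Answer: 96

Derivation:
Step 1: declare d=96 at depth 0
Step 2: declare a=(read d)=96 at depth 0
Step 3: declare e=(read d)=96 at depth 0
Step 4: declare b=(read a)=96 at depth 0
Step 5: enter scope (depth=1)
Step 6: exit scope (depth=0)
Step 7: declare d=(read a)=96 at depth 0
Visible at query point: a=96 b=96 d=96 e=96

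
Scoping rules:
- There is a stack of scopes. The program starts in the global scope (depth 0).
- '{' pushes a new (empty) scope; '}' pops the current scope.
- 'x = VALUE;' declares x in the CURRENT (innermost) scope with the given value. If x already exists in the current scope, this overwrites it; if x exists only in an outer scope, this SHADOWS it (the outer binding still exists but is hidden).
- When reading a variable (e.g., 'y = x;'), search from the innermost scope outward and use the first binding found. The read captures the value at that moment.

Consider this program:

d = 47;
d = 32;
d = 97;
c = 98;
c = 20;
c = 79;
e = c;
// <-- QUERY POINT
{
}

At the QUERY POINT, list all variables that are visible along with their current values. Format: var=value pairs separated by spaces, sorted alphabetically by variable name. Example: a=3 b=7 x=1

Step 1: declare d=47 at depth 0
Step 2: declare d=32 at depth 0
Step 3: declare d=97 at depth 0
Step 4: declare c=98 at depth 0
Step 5: declare c=20 at depth 0
Step 6: declare c=79 at depth 0
Step 7: declare e=(read c)=79 at depth 0
Visible at query point: c=79 d=97 e=79

Answer: c=79 d=97 e=79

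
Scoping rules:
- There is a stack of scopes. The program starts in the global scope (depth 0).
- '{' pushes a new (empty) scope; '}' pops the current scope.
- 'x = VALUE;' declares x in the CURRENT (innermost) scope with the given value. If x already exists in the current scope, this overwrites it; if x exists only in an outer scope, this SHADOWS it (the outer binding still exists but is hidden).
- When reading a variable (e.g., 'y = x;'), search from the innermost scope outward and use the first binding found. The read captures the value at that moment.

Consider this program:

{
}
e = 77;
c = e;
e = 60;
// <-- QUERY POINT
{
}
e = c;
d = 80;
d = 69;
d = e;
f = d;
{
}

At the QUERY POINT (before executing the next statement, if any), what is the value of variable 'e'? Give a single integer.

Answer: 60

Derivation:
Step 1: enter scope (depth=1)
Step 2: exit scope (depth=0)
Step 3: declare e=77 at depth 0
Step 4: declare c=(read e)=77 at depth 0
Step 5: declare e=60 at depth 0
Visible at query point: c=77 e=60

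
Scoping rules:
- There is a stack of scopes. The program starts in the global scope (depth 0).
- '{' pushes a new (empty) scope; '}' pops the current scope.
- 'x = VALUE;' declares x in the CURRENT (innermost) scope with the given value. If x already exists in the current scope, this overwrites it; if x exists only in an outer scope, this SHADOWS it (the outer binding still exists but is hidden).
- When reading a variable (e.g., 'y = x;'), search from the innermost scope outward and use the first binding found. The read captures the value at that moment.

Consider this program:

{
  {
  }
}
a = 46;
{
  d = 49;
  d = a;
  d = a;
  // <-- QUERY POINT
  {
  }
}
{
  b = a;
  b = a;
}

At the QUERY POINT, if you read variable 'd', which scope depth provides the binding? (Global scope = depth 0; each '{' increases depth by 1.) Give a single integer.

Answer: 1

Derivation:
Step 1: enter scope (depth=1)
Step 2: enter scope (depth=2)
Step 3: exit scope (depth=1)
Step 4: exit scope (depth=0)
Step 5: declare a=46 at depth 0
Step 6: enter scope (depth=1)
Step 7: declare d=49 at depth 1
Step 8: declare d=(read a)=46 at depth 1
Step 9: declare d=(read a)=46 at depth 1
Visible at query point: a=46 d=46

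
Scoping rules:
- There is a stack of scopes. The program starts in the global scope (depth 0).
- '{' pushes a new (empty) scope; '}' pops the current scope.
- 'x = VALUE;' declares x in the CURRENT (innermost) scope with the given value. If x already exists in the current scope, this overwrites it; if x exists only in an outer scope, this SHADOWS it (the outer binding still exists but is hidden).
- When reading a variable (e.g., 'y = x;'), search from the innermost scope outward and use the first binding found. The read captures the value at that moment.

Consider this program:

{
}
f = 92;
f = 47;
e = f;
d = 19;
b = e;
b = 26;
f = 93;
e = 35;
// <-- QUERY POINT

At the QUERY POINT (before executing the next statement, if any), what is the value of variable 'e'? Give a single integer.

Step 1: enter scope (depth=1)
Step 2: exit scope (depth=0)
Step 3: declare f=92 at depth 0
Step 4: declare f=47 at depth 0
Step 5: declare e=(read f)=47 at depth 0
Step 6: declare d=19 at depth 0
Step 7: declare b=(read e)=47 at depth 0
Step 8: declare b=26 at depth 0
Step 9: declare f=93 at depth 0
Step 10: declare e=35 at depth 0
Visible at query point: b=26 d=19 e=35 f=93

Answer: 35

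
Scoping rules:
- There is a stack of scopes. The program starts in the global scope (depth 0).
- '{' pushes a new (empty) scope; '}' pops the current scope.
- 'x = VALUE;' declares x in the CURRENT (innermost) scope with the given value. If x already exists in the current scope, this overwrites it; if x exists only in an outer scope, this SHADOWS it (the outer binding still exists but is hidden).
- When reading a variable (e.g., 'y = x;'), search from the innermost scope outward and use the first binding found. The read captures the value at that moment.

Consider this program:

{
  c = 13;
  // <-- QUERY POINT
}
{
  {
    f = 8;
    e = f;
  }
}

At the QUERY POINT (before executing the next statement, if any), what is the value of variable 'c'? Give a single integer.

Answer: 13

Derivation:
Step 1: enter scope (depth=1)
Step 2: declare c=13 at depth 1
Visible at query point: c=13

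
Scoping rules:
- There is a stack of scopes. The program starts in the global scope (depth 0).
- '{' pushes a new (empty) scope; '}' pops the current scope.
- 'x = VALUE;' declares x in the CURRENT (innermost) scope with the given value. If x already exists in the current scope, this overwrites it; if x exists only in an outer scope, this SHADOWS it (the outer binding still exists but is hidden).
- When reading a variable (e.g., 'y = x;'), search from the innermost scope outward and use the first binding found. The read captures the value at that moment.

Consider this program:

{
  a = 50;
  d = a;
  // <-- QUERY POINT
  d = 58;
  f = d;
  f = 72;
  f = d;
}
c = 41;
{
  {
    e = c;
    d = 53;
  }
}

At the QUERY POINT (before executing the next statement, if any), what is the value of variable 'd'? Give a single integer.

Step 1: enter scope (depth=1)
Step 2: declare a=50 at depth 1
Step 3: declare d=(read a)=50 at depth 1
Visible at query point: a=50 d=50

Answer: 50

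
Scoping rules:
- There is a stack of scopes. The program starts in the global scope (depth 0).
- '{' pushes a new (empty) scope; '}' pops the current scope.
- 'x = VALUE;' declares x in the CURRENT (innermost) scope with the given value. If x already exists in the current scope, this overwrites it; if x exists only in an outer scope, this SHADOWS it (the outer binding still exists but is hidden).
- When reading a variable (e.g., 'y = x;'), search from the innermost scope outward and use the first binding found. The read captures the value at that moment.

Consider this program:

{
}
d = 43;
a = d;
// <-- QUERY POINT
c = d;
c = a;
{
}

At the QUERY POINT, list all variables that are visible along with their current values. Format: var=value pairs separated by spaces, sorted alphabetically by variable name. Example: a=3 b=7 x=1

Answer: a=43 d=43

Derivation:
Step 1: enter scope (depth=1)
Step 2: exit scope (depth=0)
Step 3: declare d=43 at depth 0
Step 4: declare a=(read d)=43 at depth 0
Visible at query point: a=43 d=43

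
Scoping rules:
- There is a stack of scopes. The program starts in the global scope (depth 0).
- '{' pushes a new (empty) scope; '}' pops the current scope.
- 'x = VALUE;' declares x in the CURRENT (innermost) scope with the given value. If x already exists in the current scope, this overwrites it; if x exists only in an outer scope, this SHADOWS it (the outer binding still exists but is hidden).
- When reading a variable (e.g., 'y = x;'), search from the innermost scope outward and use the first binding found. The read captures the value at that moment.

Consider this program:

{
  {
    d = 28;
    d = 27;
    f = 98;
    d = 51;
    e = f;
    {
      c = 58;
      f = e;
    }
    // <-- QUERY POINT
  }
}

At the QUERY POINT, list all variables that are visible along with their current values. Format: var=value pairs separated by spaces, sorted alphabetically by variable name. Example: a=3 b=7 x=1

Answer: d=51 e=98 f=98

Derivation:
Step 1: enter scope (depth=1)
Step 2: enter scope (depth=2)
Step 3: declare d=28 at depth 2
Step 4: declare d=27 at depth 2
Step 5: declare f=98 at depth 2
Step 6: declare d=51 at depth 2
Step 7: declare e=(read f)=98 at depth 2
Step 8: enter scope (depth=3)
Step 9: declare c=58 at depth 3
Step 10: declare f=(read e)=98 at depth 3
Step 11: exit scope (depth=2)
Visible at query point: d=51 e=98 f=98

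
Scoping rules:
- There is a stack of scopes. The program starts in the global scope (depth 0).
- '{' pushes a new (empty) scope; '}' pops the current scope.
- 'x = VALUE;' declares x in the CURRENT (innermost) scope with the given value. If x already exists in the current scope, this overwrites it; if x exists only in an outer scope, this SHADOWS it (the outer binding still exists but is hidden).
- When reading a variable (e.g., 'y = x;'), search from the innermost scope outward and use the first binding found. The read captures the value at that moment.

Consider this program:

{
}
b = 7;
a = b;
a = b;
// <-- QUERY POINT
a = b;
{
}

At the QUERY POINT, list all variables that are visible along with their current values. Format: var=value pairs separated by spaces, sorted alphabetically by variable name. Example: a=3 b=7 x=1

Answer: a=7 b=7

Derivation:
Step 1: enter scope (depth=1)
Step 2: exit scope (depth=0)
Step 3: declare b=7 at depth 0
Step 4: declare a=(read b)=7 at depth 0
Step 5: declare a=(read b)=7 at depth 0
Visible at query point: a=7 b=7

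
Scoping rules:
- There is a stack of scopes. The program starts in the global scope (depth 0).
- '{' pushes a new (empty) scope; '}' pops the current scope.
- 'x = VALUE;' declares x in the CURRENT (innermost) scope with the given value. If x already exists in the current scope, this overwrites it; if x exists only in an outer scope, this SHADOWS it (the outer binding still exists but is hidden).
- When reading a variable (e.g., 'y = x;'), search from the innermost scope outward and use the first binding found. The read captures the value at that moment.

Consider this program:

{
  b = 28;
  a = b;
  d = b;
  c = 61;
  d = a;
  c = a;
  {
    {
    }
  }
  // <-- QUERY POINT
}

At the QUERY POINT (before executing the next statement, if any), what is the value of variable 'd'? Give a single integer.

Step 1: enter scope (depth=1)
Step 2: declare b=28 at depth 1
Step 3: declare a=(read b)=28 at depth 1
Step 4: declare d=(read b)=28 at depth 1
Step 5: declare c=61 at depth 1
Step 6: declare d=(read a)=28 at depth 1
Step 7: declare c=(read a)=28 at depth 1
Step 8: enter scope (depth=2)
Step 9: enter scope (depth=3)
Step 10: exit scope (depth=2)
Step 11: exit scope (depth=1)
Visible at query point: a=28 b=28 c=28 d=28

Answer: 28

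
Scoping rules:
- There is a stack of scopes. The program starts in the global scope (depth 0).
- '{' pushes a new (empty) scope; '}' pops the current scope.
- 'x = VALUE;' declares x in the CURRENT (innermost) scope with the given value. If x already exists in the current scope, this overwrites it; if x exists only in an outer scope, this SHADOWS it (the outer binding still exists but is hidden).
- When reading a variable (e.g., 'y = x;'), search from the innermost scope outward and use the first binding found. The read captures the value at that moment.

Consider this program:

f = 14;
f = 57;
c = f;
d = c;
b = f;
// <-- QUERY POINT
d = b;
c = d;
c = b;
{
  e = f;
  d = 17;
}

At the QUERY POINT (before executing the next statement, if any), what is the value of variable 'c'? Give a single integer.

Answer: 57

Derivation:
Step 1: declare f=14 at depth 0
Step 2: declare f=57 at depth 0
Step 3: declare c=(read f)=57 at depth 0
Step 4: declare d=(read c)=57 at depth 0
Step 5: declare b=(read f)=57 at depth 0
Visible at query point: b=57 c=57 d=57 f=57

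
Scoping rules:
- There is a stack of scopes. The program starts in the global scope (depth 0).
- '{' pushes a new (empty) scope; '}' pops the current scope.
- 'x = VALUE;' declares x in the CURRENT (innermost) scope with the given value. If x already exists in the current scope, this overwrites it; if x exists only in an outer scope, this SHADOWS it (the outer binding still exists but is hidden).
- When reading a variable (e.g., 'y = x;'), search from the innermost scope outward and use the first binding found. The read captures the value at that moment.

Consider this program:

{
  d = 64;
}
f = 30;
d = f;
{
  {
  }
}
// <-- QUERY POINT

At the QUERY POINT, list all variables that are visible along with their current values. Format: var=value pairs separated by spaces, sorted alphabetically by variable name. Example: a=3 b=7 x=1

Step 1: enter scope (depth=1)
Step 2: declare d=64 at depth 1
Step 3: exit scope (depth=0)
Step 4: declare f=30 at depth 0
Step 5: declare d=(read f)=30 at depth 0
Step 6: enter scope (depth=1)
Step 7: enter scope (depth=2)
Step 8: exit scope (depth=1)
Step 9: exit scope (depth=0)
Visible at query point: d=30 f=30

Answer: d=30 f=30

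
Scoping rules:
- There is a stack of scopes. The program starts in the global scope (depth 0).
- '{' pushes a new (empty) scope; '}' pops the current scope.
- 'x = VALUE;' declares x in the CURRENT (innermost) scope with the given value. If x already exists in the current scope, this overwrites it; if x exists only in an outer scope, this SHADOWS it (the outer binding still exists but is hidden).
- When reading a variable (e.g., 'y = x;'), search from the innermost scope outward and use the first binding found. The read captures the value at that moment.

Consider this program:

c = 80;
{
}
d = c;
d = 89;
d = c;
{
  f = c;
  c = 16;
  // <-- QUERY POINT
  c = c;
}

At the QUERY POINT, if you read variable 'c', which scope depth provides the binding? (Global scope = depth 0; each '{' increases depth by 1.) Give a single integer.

Answer: 1

Derivation:
Step 1: declare c=80 at depth 0
Step 2: enter scope (depth=1)
Step 3: exit scope (depth=0)
Step 4: declare d=(read c)=80 at depth 0
Step 5: declare d=89 at depth 0
Step 6: declare d=(read c)=80 at depth 0
Step 7: enter scope (depth=1)
Step 8: declare f=(read c)=80 at depth 1
Step 9: declare c=16 at depth 1
Visible at query point: c=16 d=80 f=80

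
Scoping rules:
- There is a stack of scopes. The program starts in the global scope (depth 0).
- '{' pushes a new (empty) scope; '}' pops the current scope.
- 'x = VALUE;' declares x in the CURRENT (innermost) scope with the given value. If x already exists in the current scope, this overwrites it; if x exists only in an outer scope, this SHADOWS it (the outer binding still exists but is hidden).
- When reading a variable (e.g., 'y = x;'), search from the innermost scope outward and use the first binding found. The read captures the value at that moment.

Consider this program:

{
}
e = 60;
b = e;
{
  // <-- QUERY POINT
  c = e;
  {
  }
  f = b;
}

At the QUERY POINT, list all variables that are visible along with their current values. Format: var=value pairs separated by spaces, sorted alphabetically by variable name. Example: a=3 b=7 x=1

Answer: b=60 e=60

Derivation:
Step 1: enter scope (depth=1)
Step 2: exit scope (depth=0)
Step 3: declare e=60 at depth 0
Step 4: declare b=(read e)=60 at depth 0
Step 5: enter scope (depth=1)
Visible at query point: b=60 e=60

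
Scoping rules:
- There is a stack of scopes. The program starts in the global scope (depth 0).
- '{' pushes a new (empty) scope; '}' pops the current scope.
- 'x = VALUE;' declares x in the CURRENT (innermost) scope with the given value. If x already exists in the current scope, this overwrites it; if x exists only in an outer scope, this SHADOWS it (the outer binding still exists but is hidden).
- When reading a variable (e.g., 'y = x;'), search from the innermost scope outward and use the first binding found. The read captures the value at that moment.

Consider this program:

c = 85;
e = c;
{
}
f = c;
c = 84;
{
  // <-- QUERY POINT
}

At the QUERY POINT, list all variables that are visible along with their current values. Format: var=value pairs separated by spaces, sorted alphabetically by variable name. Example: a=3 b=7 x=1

Step 1: declare c=85 at depth 0
Step 2: declare e=(read c)=85 at depth 0
Step 3: enter scope (depth=1)
Step 4: exit scope (depth=0)
Step 5: declare f=(read c)=85 at depth 0
Step 6: declare c=84 at depth 0
Step 7: enter scope (depth=1)
Visible at query point: c=84 e=85 f=85

Answer: c=84 e=85 f=85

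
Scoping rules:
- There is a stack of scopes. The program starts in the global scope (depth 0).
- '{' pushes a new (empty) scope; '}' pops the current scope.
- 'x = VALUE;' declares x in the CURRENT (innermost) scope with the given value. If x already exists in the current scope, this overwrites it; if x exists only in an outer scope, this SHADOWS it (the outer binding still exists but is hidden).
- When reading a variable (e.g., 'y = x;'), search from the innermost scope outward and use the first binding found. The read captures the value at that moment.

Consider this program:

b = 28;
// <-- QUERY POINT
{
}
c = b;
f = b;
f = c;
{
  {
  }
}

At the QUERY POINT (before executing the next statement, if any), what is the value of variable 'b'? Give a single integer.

Step 1: declare b=28 at depth 0
Visible at query point: b=28

Answer: 28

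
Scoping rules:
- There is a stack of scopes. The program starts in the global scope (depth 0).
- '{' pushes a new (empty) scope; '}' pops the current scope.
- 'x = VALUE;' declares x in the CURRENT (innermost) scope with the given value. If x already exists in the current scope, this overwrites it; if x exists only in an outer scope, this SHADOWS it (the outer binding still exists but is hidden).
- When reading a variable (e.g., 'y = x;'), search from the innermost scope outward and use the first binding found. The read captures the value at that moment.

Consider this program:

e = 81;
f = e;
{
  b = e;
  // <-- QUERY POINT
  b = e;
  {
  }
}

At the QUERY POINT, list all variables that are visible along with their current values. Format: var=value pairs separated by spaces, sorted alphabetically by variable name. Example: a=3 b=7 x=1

Step 1: declare e=81 at depth 0
Step 2: declare f=(read e)=81 at depth 0
Step 3: enter scope (depth=1)
Step 4: declare b=(read e)=81 at depth 1
Visible at query point: b=81 e=81 f=81

Answer: b=81 e=81 f=81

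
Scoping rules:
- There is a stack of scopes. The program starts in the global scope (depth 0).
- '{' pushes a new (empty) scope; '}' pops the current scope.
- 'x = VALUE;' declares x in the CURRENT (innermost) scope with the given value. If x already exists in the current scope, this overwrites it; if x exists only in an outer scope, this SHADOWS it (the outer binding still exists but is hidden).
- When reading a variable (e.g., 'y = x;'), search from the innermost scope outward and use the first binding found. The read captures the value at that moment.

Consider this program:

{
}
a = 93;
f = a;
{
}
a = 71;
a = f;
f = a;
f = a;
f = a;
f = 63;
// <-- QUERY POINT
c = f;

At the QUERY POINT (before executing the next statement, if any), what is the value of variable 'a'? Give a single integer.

Step 1: enter scope (depth=1)
Step 2: exit scope (depth=0)
Step 3: declare a=93 at depth 0
Step 4: declare f=(read a)=93 at depth 0
Step 5: enter scope (depth=1)
Step 6: exit scope (depth=0)
Step 7: declare a=71 at depth 0
Step 8: declare a=(read f)=93 at depth 0
Step 9: declare f=(read a)=93 at depth 0
Step 10: declare f=(read a)=93 at depth 0
Step 11: declare f=(read a)=93 at depth 0
Step 12: declare f=63 at depth 0
Visible at query point: a=93 f=63

Answer: 93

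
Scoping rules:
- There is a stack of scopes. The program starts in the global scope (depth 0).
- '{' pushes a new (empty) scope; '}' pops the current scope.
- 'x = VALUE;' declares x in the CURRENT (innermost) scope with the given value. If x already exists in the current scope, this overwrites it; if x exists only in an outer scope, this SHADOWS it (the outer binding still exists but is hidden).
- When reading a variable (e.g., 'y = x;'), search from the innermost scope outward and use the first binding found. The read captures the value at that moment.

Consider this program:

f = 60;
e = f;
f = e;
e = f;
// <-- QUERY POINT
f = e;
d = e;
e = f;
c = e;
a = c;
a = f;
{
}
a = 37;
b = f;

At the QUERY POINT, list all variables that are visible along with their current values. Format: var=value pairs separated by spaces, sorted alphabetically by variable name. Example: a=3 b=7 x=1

Step 1: declare f=60 at depth 0
Step 2: declare e=(read f)=60 at depth 0
Step 3: declare f=(read e)=60 at depth 0
Step 4: declare e=(read f)=60 at depth 0
Visible at query point: e=60 f=60

Answer: e=60 f=60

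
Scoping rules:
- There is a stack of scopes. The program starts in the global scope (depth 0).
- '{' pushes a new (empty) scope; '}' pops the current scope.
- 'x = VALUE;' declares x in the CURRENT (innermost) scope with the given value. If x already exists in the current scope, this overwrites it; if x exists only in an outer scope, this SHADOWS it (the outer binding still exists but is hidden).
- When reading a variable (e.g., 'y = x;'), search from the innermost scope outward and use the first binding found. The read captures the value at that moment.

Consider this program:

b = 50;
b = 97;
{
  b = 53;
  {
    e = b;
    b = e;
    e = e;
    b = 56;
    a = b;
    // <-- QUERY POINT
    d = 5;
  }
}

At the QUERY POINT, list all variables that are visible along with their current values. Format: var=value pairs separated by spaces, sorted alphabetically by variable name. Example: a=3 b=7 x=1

Step 1: declare b=50 at depth 0
Step 2: declare b=97 at depth 0
Step 3: enter scope (depth=1)
Step 4: declare b=53 at depth 1
Step 5: enter scope (depth=2)
Step 6: declare e=(read b)=53 at depth 2
Step 7: declare b=(read e)=53 at depth 2
Step 8: declare e=(read e)=53 at depth 2
Step 9: declare b=56 at depth 2
Step 10: declare a=(read b)=56 at depth 2
Visible at query point: a=56 b=56 e=53

Answer: a=56 b=56 e=53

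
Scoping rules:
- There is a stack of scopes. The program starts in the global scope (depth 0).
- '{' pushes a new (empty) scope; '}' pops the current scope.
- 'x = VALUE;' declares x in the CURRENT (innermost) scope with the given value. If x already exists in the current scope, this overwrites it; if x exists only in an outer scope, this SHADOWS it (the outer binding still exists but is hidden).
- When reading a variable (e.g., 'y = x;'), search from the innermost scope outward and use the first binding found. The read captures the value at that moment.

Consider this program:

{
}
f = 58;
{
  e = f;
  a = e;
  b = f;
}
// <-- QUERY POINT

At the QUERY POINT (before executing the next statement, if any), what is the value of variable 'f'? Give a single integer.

Step 1: enter scope (depth=1)
Step 2: exit scope (depth=0)
Step 3: declare f=58 at depth 0
Step 4: enter scope (depth=1)
Step 5: declare e=(read f)=58 at depth 1
Step 6: declare a=(read e)=58 at depth 1
Step 7: declare b=(read f)=58 at depth 1
Step 8: exit scope (depth=0)
Visible at query point: f=58

Answer: 58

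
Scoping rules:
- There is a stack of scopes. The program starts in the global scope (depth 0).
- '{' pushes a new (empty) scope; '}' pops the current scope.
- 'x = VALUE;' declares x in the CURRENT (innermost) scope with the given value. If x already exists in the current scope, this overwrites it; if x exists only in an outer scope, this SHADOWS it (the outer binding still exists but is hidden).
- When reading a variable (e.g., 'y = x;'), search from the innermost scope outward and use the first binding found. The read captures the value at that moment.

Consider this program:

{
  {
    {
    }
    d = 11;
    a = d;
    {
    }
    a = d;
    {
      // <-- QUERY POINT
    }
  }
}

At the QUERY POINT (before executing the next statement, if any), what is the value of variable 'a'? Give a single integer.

Answer: 11

Derivation:
Step 1: enter scope (depth=1)
Step 2: enter scope (depth=2)
Step 3: enter scope (depth=3)
Step 4: exit scope (depth=2)
Step 5: declare d=11 at depth 2
Step 6: declare a=(read d)=11 at depth 2
Step 7: enter scope (depth=3)
Step 8: exit scope (depth=2)
Step 9: declare a=(read d)=11 at depth 2
Step 10: enter scope (depth=3)
Visible at query point: a=11 d=11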